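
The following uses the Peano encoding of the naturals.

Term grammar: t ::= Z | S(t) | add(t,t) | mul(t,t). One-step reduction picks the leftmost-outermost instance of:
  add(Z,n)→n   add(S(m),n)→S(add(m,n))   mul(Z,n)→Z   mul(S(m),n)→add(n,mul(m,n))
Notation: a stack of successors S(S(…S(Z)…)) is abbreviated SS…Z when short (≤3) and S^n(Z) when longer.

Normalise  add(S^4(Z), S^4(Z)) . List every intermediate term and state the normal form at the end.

Answer: normal form = S^8(Z)  (in 5 steps)

Reduction:
  start: add(S^4(Z), S^4(Z))
  [1] S(add(SSSZ, S^4(Z)))
  [2] S(S(add(SSZ, S^4(Z))))
  [3] S(S(S(add(SZ, S^4(Z)))))
  [4] S(S(S(S(add(Z, S^4(Z))))))
  [5] S^8(Z)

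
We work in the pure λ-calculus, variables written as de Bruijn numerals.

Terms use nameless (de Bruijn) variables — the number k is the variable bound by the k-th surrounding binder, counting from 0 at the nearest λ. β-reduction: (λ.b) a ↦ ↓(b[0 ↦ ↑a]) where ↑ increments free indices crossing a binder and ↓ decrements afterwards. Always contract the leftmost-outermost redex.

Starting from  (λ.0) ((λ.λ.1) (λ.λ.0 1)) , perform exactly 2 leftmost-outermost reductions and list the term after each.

Answer: after 2 steps: λ.λ.λ.0 1

Reduction:
  start: (λ.0) ((λ.λ.1) (λ.λ.0 1))
  step 1: (λ.λ.1) (λ.λ.0 1)
  step 2: λ.λ.λ.0 1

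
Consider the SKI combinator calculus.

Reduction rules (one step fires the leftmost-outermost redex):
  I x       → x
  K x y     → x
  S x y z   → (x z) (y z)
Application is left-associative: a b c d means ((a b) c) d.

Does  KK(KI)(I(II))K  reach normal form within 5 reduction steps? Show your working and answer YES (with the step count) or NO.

  start: KK(KI)(I(II))K
  →1  K(I(II))K
  →2  I(II)
  →3  II
  →4  I

Answer: YES — reaches normal form I in 4 ≤ 5 steps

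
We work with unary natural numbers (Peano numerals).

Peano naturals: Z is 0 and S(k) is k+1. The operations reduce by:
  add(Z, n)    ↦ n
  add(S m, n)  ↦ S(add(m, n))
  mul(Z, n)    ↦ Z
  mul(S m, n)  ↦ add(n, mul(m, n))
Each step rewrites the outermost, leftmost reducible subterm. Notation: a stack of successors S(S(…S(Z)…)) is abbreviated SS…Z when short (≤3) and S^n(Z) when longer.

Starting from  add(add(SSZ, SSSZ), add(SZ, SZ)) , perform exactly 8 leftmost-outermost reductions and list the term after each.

  start: add(add(SSZ, SSSZ), add(SZ, SZ))
  [1] add(S(add(SZ, SSSZ)), add(SZ, SZ))
  [2] S(add(add(SZ, SSSZ), add(SZ, SZ)))
  [3] S(add(S(add(Z, SSSZ)), add(SZ, SZ)))
  [4] S(S(add(add(Z, SSSZ), add(SZ, SZ))))
  [5] S(S(add(SSSZ, add(SZ, SZ))))
  [6] S(S(S(add(SSZ, add(SZ, SZ)))))
  [7] S(S(S(S(add(SZ, add(SZ, SZ))))))
  [8] S(S(S(S(S(add(Z, add(SZ, SZ)))))))

Answer: after 8 steps: S(S(S(S(S(add(Z, add(SZ, SZ)))))))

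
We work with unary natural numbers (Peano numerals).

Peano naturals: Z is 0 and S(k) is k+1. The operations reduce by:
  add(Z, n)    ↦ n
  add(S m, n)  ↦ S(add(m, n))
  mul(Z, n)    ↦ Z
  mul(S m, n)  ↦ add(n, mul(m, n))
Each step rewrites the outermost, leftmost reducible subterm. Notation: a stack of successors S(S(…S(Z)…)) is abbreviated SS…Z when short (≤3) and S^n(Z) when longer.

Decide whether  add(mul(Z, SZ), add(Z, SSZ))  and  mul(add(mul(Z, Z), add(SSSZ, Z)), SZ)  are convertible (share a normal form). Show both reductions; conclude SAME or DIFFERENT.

Answer: DIFFERENT — A ⇓ SSZ, B ⇓ SSSZ

Working:
Term A:
  start: add(mul(Z, SZ), add(Z, SSZ))
  [1] add(Z, add(Z, SSZ))
  [2] add(Z, SSZ)
  [3] SSZ

Term B:
  start: mul(add(mul(Z, Z), add(SSSZ, Z)), SZ)
  [1] mul(add(Z, add(SSSZ, Z)), SZ)
  [2] mul(add(SSSZ, Z), SZ)
  [3] mul(S(add(SSZ, Z)), SZ)
  [4] add(SZ, mul(add(SSZ, Z), SZ))
  [5] S(add(Z, mul(add(SSZ, Z), SZ)))
  [6] S(mul(add(SSZ, Z), SZ))
  [7] S(mul(S(add(SZ, Z)), SZ))
  [8] S(add(SZ, mul(add(SZ, Z), SZ)))
  [9] S(S(add(Z, mul(add(SZ, Z), SZ))))
  [10] S(S(mul(add(SZ, Z), SZ)))
  [11] S(S(mul(S(add(Z, Z)), SZ)))
  [12] S(S(add(SZ, mul(add(Z, Z), SZ))))
  [13] S(S(S(add(Z, mul(add(Z, Z), SZ)))))
  [14] S(S(S(mul(add(Z, Z), SZ))))
  [15] S(S(S(mul(Z, SZ))))
  [16] SSSZ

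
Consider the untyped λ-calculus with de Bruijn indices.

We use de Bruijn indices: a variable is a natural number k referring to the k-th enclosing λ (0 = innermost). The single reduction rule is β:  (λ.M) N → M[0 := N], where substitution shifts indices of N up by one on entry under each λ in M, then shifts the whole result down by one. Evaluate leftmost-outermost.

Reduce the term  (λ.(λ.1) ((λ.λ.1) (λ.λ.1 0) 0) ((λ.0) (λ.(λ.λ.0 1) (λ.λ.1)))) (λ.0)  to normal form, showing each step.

  start: (λ.(λ.1) ((λ.λ.1) (λ.λ.1 0) 0) ((λ.0) (λ.(λ.λ.0 1) (λ.λ.1)))) (λ.0)
  step 1: (λ.λ.0) ((λ.λ.1) (λ.λ.1 0) (λ.0)) ((λ.0) (λ.(λ.λ.0 1) (λ.λ.1)))
  step 2: (λ.0) ((λ.0) (λ.(λ.λ.0 1) (λ.λ.1)))
  step 3: (λ.0) (λ.(λ.λ.0 1) (λ.λ.1))
  step 4: λ.(λ.λ.0 1) (λ.λ.1)
  step 5: λ.λ.0 (λ.λ.1)

Answer: normal form = λ.λ.0 (λ.λ.1)  (in 5 steps)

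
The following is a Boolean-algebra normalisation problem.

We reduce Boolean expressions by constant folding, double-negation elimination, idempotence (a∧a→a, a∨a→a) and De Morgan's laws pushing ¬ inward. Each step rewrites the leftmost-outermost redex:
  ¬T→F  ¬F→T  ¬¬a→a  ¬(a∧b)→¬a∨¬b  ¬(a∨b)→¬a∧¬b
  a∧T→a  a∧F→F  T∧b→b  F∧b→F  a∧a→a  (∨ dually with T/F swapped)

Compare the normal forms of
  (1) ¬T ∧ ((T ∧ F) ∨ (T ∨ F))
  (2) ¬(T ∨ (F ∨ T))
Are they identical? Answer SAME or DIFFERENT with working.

Term A:
  start: ¬T ∧ ((T ∧ F) ∨ (T ∨ F))
  [1] F ∧ ((T ∧ F) ∨ (T ∨ F))
  [2] F

Term B:
  start: ¬(T ∨ (F ∨ T))
  [1] ¬T ∧ ¬(F ∨ T)
  [2] F ∧ ¬(F ∨ T)
  [3] F

Answer: SAME — A ⇓ F, B ⇓ F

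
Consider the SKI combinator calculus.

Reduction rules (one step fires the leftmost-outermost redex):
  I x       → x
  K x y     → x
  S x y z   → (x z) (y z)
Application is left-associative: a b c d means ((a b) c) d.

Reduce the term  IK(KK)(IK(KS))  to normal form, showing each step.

Answer: normal form = KK  (in 2 steps)

Reduction:
  start: IK(KK)(IK(KS))
  step 1: K(KK)(IK(KS))
  step 2: KK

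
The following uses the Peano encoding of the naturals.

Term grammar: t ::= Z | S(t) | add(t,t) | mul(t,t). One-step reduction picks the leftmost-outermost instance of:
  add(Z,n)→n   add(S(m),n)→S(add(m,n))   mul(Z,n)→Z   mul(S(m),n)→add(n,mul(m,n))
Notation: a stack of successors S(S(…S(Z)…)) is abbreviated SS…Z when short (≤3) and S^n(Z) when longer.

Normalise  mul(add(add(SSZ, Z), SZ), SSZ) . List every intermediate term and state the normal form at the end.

  start: mul(add(add(SSZ, Z), SZ), SSZ)
  step 1: mul(add(S(add(SZ, Z)), SZ), SSZ)
  step 2: mul(S(add(add(SZ, Z), SZ)), SSZ)
  step 3: add(SSZ, mul(add(add(SZ, Z), SZ), SSZ))
  step 4: S(add(SZ, mul(add(add(SZ, Z), SZ), SSZ)))
  step 5: S(S(add(Z, mul(add(add(SZ, Z), SZ), SSZ))))
  step 6: S(S(mul(add(add(SZ, Z), SZ), SSZ)))
  step 7: S(S(mul(add(S(add(Z, Z)), SZ), SSZ)))
  step 8: S(S(mul(S(add(add(Z, Z), SZ)), SSZ)))
  step 9: S(S(add(SSZ, mul(add(add(Z, Z), SZ), SSZ))))
  step 10: S(S(S(add(SZ, mul(add(add(Z, Z), SZ), SSZ)))))
  step 11: S(S(S(S(add(Z, mul(add(add(Z, Z), SZ), SSZ))))))
  step 12: S(S(S(S(mul(add(add(Z, Z), SZ), SSZ)))))
  step 13: S(S(S(S(mul(add(Z, SZ), SSZ)))))
  step 14: S(S(S(S(mul(SZ, SSZ)))))
  step 15: S(S(S(S(add(SSZ, mul(Z, SSZ))))))
  step 16: S(S(S(S(S(add(SZ, mul(Z, SSZ)))))))
  step 17: S(S(S(S(S(S(add(Z, mul(Z, SSZ))))))))
  step 18: S(S(S(S(S(S(mul(Z, SSZ)))))))
  step 19: S^6(Z)

Answer: normal form = S^6(Z)  (in 19 steps)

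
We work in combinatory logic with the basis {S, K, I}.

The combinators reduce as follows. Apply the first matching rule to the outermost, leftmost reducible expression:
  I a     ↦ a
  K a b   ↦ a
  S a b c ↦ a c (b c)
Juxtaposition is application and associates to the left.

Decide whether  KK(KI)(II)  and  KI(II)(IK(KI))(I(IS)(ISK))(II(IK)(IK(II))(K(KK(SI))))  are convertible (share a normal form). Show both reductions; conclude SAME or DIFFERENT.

Term A:
  start: KK(KI)(II)
  →1  K(II)
  →2  KI

Term B:
  start: KI(II)(IK(KI))(I(IS)(ISK))(II(IK)(IK(II))(K(KK(SI))))
  →1  I(IK(KI))(I(IS)(ISK))(II(IK)(IK(II))(K(KK(SI))))
  →2  IK(KI)(I(IS)(ISK))(II(IK)(IK(II))(K(KK(SI))))
  →3  K(KI)(I(IS)(ISK))(II(IK)(IK(II))(K(KK(SI))))
  →4  KI(II(IK)(IK(II))(K(KK(SI))))
  →5  I

Answer: DIFFERENT — A ⇓ KI, B ⇓ I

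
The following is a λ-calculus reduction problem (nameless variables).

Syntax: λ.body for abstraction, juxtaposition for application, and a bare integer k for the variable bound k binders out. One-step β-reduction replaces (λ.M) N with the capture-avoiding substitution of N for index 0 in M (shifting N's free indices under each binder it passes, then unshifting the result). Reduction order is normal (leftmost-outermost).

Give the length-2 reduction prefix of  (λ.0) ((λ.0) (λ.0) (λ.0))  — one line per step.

  start: (λ.0) ((λ.0) (λ.0) (λ.0))
  [1] (λ.0) (λ.0) (λ.0)
  [2] (λ.0) (λ.0)

Answer: after 2 steps: (λ.0) (λ.0)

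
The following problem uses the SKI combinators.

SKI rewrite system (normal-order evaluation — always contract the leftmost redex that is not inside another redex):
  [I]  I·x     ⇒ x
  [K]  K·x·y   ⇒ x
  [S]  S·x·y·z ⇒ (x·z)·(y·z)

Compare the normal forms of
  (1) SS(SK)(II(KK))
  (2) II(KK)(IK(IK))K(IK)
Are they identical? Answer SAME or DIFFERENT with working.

Answer: DIFFERENT — A ⇓ S(KK)(SK(KK)), B ⇓ K

Derivation:
Term A:
  start: SS(SK)(II(KK))
  step 1: S(II(KK))(SK(II(KK)))
  step 2: S(I(KK))(SK(II(KK)))
  step 3: S(KK)(SK(II(KK)))
  step 4: S(KK)(SK(I(KK)))
  step 5: S(KK)(SK(KK))

Term B:
  start: II(KK)(IK(IK))K(IK)
  step 1: I(KK)(IK(IK))K(IK)
  step 2: KK(IK(IK))K(IK)
  step 3: KK(IK)
  step 4: K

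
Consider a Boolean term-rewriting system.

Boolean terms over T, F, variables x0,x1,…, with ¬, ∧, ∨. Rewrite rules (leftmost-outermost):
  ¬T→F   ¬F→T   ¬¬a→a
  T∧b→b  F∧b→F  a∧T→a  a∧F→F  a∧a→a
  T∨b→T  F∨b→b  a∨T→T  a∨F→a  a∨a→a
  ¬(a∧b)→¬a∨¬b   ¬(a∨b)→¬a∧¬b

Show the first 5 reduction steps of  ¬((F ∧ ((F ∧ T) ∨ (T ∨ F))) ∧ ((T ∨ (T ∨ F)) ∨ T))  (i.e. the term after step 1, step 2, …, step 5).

  start: ¬((F ∧ ((F ∧ T) ∨ (T ∨ F))) ∧ ((T ∨ (T ∨ F)) ∨ T))
  →1  ¬(F ∧ ((F ∧ T) ∨ (T ∨ F))) ∨ ¬((T ∨ (T ∨ F)) ∨ T)
  →2  (¬F ∨ ¬((F ∧ T) ∨ (T ∨ F))) ∨ ¬((T ∨ (T ∨ F)) ∨ T)
  →3  (T ∨ ¬((F ∧ T) ∨ (T ∨ F))) ∨ ¬((T ∨ (T ∨ F)) ∨ T)
  →4  T ∨ ¬((T ∨ (T ∨ F)) ∨ T)
  →5  T

Answer: after 5 steps: T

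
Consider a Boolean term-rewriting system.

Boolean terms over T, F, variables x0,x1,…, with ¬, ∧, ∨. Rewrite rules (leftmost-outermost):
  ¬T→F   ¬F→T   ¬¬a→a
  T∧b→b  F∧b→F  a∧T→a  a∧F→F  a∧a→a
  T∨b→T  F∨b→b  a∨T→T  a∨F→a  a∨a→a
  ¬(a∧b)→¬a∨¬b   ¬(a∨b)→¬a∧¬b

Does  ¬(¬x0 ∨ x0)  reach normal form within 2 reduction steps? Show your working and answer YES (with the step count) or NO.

  start: ¬(¬x0 ∨ x0)
  [1] ¬¬x0 ∧ ¬x0
  [2] x0 ∧ ¬x0

Answer: YES — reaches normal form x0 ∧ ¬x0 in 2 ≤ 2 steps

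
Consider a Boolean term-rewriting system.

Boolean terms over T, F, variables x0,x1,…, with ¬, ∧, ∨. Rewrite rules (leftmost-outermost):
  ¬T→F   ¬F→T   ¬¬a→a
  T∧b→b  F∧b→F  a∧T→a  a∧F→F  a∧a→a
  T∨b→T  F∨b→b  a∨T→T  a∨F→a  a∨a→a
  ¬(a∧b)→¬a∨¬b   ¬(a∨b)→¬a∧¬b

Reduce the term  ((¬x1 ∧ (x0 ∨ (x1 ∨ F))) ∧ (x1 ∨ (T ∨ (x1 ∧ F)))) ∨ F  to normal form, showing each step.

Answer: normal form = ¬x1 ∧ (x0 ∨ x1)  (in 5 steps)

Reduction:
  start: ((¬x1 ∧ (x0 ∨ (x1 ∨ F))) ∧ (x1 ∨ (T ∨ (x1 ∧ F)))) ∨ F
  [1] (¬x1 ∧ (x0 ∨ (x1 ∨ F))) ∧ (x1 ∨ (T ∨ (x1 ∧ F)))
  [2] (¬x1 ∧ (x0 ∨ x1)) ∧ (x1 ∨ (T ∨ (x1 ∧ F)))
  [3] (¬x1 ∧ (x0 ∨ x1)) ∧ (x1 ∨ T)
  [4] (¬x1 ∧ (x0 ∨ x1)) ∧ T
  [5] ¬x1 ∧ (x0 ∨ x1)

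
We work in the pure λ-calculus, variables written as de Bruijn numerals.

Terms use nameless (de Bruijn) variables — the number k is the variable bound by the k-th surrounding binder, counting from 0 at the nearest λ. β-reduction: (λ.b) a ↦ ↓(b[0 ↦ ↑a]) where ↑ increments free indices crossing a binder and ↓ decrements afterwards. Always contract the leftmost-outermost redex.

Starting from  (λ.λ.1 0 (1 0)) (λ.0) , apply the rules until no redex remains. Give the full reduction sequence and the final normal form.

  start: (λ.λ.1 0 (1 0)) (λ.0)
  →1  λ.(λ.0) 0 ((λ.0) 0)
  →2  λ.0 ((λ.0) 0)
  →3  λ.0 0

Answer: normal form = λ.0 0  (in 3 steps)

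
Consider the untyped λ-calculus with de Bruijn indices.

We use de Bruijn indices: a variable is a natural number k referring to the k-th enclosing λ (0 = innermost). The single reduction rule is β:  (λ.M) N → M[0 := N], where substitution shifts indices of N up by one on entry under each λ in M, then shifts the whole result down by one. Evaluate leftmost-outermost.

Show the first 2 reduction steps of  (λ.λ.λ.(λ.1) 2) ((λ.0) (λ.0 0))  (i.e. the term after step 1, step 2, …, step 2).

Answer: after 2 steps: λ.λ.0

Working:
  start: (λ.λ.λ.(λ.1) 2) ((λ.0) (λ.0 0))
  →1  λ.λ.(λ.1) ((λ.0) (λ.0 0))
  →2  λ.λ.0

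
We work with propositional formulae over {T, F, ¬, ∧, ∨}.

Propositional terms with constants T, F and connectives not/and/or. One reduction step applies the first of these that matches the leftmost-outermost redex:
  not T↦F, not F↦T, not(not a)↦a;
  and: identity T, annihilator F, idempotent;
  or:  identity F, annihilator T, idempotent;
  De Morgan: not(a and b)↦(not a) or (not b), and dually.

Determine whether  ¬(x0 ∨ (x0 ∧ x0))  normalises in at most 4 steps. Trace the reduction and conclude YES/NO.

  start: ¬(x0 ∨ (x0 ∧ x0))
  [1] ¬x0 ∧ ¬(x0 ∧ x0)
  [2] ¬x0 ∧ (¬x0 ∨ ¬x0)
  [3] ¬x0 ∧ ¬x0
  [4] ¬x0

Answer: YES — reaches normal form ¬x0 in 4 ≤ 4 steps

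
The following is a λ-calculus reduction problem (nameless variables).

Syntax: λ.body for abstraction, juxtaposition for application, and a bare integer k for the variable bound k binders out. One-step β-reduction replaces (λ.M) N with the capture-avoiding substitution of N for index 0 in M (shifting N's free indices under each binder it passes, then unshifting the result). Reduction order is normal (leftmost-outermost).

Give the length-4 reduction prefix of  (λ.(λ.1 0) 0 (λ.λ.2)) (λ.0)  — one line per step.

Answer: after 4 steps: λ.λ.λ.0

Working:
  start: (λ.(λ.1 0) 0 (λ.λ.2)) (λ.0)
  [1] (λ.(λ.0) 0) (λ.0) (λ.λ.λ.0)
  [2] (λ.0) (λ.0) (λ.λ.λ.0)
  [3] (λ.0) (λ.λ.λ.0)
  [4] λ.λ.λ.0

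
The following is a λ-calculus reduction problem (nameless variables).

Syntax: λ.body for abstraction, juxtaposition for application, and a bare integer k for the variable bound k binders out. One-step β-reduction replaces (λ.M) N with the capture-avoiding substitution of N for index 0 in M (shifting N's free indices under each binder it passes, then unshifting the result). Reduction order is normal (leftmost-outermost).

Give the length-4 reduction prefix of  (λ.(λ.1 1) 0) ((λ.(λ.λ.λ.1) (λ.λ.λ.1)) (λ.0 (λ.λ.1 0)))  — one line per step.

  start: (λ.(λ.1 1) 0) ((λ.(λ.λ.λ.1) (λ.λ.λ.1)) (λ.0 (λ.λ.1 0)))
  step 1: (λ.(λ.(λ.λ.λ.1) (λ.λ.λ.1)) (λ.0 (λ.λ.1 0)) ((λ.(λ.λ.λ.1) (λ.λ.λ.1)) (λ.0 (λ.λ.1 0)))) ((λ.(λ.λ.λ.1) (λ.λ.λ.1)) (λ.0 (λ.λ.1 0)))
  step 2: (λ.(λ.λ.λ.1) (λ.λ.λ.1)) (λ.0 (λ.λ.1 0)) ((λ.(λ.λ.λ.1) (λ.λ.λ.1)) (λ.0 (λ.λ.1 0)))
  step 3: (λ.λ.λ.1) (λ.λ.λ.1) ((λ.(λ.λ.λ.1) (λ.λ.λ.1)) (λ.0 (λ.λ.1 0)))
  step 4: (λ.λ.1) ((λ.(λ.λ.λ.1) (λ.λ.λ.1)) (λ.0 (λ.λ.1 0)))

Answer: after 4 steps: (λ.λ.1) ((λ.(λ.λ.λ.1) (λ.λ.λ.1)) (λ.0 (λ.λ.1 0)))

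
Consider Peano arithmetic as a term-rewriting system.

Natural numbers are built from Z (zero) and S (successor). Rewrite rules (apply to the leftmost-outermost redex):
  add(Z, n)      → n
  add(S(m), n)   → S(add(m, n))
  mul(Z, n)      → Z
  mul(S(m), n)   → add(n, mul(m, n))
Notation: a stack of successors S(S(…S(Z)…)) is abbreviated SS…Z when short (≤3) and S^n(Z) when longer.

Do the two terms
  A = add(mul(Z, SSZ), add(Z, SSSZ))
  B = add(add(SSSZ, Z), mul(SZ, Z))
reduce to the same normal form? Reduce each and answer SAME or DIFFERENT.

Term A:
  start: add(mul(Z, SSZ), add(Z, SSSZ))
  [1] add(Z, add(Z, SSSZ))
  [2] add(Z, SSSZ)
  [3] SSSZ

Term B:
  start: add(add(SSSZ, Z), mul(SZ, Z))
  [1] add(S(add(SSZ, Z)), mul(SZ, Z))
  [2] S(add(add(SSZ, Z), mul(SZ, Z)))
  [3] S(add(S(add(SZ, Z)), mul(SZ, Z)))
  [4] S(S(add(add(SZ, Z), mul(SZ, Z))))
  [5] S(S(add(S(add(Z, Z)), mul(SZ, Z))))
  [6] S(S(S(add(add(Z, Z), mul(SZ, Z)))))
  [7] S(S(S(add(Z, mul(SZ, Z)))))
  [8] S(S(S(mul(SZ, Z))))
  [9] S(S(S(add(Z, mul(Z, Z)))))
  [10] S(S(S(mul(Z, Z))))
  [11] SSSZ

Answer: SAME — A ⇓ SSSZ, B ⇓ SSSZ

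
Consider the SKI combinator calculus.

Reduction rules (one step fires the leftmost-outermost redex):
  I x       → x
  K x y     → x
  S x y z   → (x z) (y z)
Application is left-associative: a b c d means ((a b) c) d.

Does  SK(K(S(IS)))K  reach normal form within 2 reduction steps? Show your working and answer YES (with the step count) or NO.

Answer: YES — reaches normal form K in 2 ≤ 2 steps

Reduction:
  start: SK(K(S(IS)))K
  step 1: KK(K(S(IS))K)
  step 2: K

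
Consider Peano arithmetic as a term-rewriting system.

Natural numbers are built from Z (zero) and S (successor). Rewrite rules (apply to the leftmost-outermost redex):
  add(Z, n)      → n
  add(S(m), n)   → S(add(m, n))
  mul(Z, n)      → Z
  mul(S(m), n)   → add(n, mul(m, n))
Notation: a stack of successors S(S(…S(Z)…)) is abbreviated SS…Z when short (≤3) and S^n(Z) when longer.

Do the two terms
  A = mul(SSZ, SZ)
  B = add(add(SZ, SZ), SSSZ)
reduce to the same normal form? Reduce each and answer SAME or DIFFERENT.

Term A:
  start: mul(SSZ, SZ)
  step 1: add(SZ, mul(SZ, SZ))
  step 2: S(add(Z, mul(SZ, SZ)))
  step 3: S(mul(SZ, SZ))
  step 4: S(add(SZ, mul(Z, SZ)))
  step 5: S(S(add(Z, mul(Z, SZ))))
  step 6: S(S(mul(Z, SZ)))
  step 7: SSZ

Term B:
  start: add(add(SZ, SZ), SSSZ)
  step 1: add(S(add(Z, SZ)), SSSZ)
  step 2: S(add(add(Z, SZ), SSSZ))
  step 3: S(add(SZ, SSSZ))
  step 4: S(S(add(Z, SSSZ)))
  step 5: S^5(Z)

Answer: DIFFERENT — A ⇓ SSZ, B ⇓ S^5(Z)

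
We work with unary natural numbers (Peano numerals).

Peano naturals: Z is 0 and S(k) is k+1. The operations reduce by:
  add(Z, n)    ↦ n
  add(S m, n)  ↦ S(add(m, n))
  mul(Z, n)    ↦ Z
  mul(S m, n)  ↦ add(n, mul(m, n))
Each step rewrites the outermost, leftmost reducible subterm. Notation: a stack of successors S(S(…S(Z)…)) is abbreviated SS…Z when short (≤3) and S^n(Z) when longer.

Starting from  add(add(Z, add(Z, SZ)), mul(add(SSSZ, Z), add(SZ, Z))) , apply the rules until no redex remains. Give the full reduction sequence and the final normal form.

  start: add(add(Z, add(Z, SZ)), mul(add(SSSZ, Z), add(SZ, Z)))
  →1  add(add(Z, SZ), mul(add(SSSZ, Z), add(SZ, Z)))
  →2  add(SZ, mul(add(SSSZ, Z), add(SZ, Z)))
  →3  S(add(Z, mul(add(SSSZ, Z), add(SZ, Z))))
  →4  S(mul(add(SSSZ, Z), add(SZ, Z)))
  →5  S(mul(S(add(SSZ, Z)), add(SZ, Z)))
  →6  S(add(add(SZ, Z), mul(add(SSZ, Z), add(SZ, Z))))
  →7  S(add(S(add(Z, Z)), mul(add(SSZ, Z), add(SZ, Z))))
  →8  S(S(add(add(Z, Z), mul(add(SSZ, Z), add(SZ, Z)))))
  →9  S(S(add(Z, mul(add(SSZ, Z), add(SZ, Z)))))
  →10  S(S(mul(add(SSZ, Z), add(SZ, Z))))
  →11  S(S(mul(S(add(SZ, Z)), add(SZ, Z))))
  →12  S(S(add(add(SZ, Z), mul(add(SZ, Z), add(SZ, Z)))))
  →13  S(S(add(S(add(Z, Z)), mul(add(SZ, Z), add(SZ, Z)))))
  →14  S(S(S(add(add(Z, Z), mul(add(SZ, Z), add(SZ, Z))))))
  →15  S(S(S(add(Z, mul(add(SZ, Z), add(SZ, Z))))))
  →16  S(S(S(mul(add(SZ, Z), add(SZ, Z)))))
  →17  S(S(S(mul(S(add(Z, Z)), add(SZ, Z)))))
  →18  S(S(S(add(add(SZ, Z), mul(add(Z, Z), add(SZ, Z))))))
  →19  S(S(S(add(S(add(Z, Z)), mul(add(Z, Z), add(SZ, Z))))))
  →20  S(S(S(S(add(add(Z, Z), mul(add(Z, Z), add(SZ, Z)))))))
  →21  S(S(S(S(add(Z, mul(add(Z, Z), add(SZ, Z)))))))
  →22  S(S(S(S(mul(add(Z, Z), add(SZ, Z))))))
  →23  S(S(S(S(mul(Z, add(SZ, Z))))))
  →24  S^4(Z)

Answer: normal form = S^4(Z)  (in 24 steps)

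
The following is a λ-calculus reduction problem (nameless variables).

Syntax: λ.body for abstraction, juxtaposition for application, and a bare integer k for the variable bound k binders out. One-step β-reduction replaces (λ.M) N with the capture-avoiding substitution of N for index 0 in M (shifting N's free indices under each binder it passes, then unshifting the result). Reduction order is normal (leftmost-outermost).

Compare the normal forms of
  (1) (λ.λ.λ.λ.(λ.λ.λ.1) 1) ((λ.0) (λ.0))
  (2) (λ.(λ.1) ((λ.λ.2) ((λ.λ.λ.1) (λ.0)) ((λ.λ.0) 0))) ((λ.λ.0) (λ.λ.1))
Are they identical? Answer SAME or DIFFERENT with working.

Term A:
  start: (λ.λ.λ.λ.(λ.λ.λ.1) 1) ((λ.0) (λ.0))
  [1] λ.λ.λ.(λ.λ.λ.1) 1
  [2] λ.λ.λ.λ.λ.1

Term B:
  start: (λ.(λ.1) ((λ.λ.2) ((λ.λ.λ.1) (λ.0)) ((λ.λ.0) 0))) ((λ.λ.0) (λ.λ.1))
  [1] (λ.(λ.λ.0) (λ.λ.1)) ((λ.λ.(λ.λ.0) (λ.λ.1)) ((λ.λ.λ.1) (λ.0)) ((λ.λ.0) ((λ.λ.0) (λ.λ.1))))
  [2] (λ.λ.0) (λ.λ.1)
  [3] λ.0

Answer: DIFFERENT — A ⇓ λ.λ.λ.λ.λ.1, B ⇓ λ.0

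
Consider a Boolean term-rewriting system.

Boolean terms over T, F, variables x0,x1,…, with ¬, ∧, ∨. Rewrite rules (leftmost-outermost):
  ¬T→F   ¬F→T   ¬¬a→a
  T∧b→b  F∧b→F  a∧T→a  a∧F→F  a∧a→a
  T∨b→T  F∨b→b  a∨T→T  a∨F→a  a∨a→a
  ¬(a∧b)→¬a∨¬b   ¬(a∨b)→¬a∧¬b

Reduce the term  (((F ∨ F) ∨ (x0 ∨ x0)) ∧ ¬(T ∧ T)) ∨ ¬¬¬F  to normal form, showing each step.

  start: (((F ∨ F) ∨ (x0 ∨ x0)) ∧ ¬(T ∧ T)) ∨ ¬¬¬F
  [1] ((F ∨ (x0 ∨ x0)) ∧ ¬(T ∧ T)) ∨ ¬¬¬F
  [2] ((x0 ∨ x0) ∧ ¬(T ∧ T)) ∨ ¬¬¬F
  [3] (x0 ∧ ¬(T ∧ T)) ∨ ¬¬¬F
  [4] (x0 ∧ (¬T ∨ ¬T)) ∨ ¬¬¬F
  [5] (x0 ∧ ¬T) ∨ ¬¬¬F
  [6] (x0 ∧ F) ∨ ¬¬¬F
  [7] F ∨ ¬¬¬F
  [8] ¬¬¬F
  [9] ¬F
  [10] T

Answer: normal form = T  (in 10 steps)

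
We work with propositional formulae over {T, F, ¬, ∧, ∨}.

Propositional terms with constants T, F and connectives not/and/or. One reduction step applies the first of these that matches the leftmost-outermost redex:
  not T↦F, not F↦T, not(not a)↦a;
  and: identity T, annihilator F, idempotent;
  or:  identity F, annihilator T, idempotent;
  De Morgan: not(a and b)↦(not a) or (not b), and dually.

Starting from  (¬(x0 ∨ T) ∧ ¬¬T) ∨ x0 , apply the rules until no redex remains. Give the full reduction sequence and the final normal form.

Answer: normal form = x0  (in 5 steps)

Working:
  start: (¬(x0 ∨ T) ∧ ¬¬T) ∨ x0
  step 1: ((¬x0 ∧ ¬T) ∧ ¬¬T) ∨ x0
  step 2: ((¬x0 ∧ F) ∧ ¬¬T) ∨ x0
  step 3: (F ∧ ¬¬T) ∨ x0
  step 4: F ∨ x0
  step 5: x0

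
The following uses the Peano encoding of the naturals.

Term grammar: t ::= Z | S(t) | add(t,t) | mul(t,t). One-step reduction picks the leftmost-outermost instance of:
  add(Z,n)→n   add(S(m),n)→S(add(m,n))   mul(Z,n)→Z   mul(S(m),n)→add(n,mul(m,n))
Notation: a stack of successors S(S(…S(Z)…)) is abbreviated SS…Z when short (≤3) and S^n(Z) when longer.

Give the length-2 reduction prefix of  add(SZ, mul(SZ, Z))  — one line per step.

Answer: after 2 steps: S(mul(SZ, Z))

Working:
  start: add(SZ, mul(SZ, Z))
  →1  S(add(Z, mul(SZ, Z)))
  →2  S(mul(SZ, Z))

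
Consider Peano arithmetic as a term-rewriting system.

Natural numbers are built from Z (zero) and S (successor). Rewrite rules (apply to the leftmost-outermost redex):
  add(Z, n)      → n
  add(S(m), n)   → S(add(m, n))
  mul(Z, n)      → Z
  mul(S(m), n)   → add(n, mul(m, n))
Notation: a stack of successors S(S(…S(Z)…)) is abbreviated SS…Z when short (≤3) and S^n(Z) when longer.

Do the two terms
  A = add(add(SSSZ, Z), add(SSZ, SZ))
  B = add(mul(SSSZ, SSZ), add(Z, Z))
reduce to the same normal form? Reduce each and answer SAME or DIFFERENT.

Answer: SAME — A ⇓ S^6(Z), B ⇓ S^6(Z)

Reduction:
Term A:
  start: add(add(SSSZ, Z), add(SSZ, SZ))
  step 1: add(S(add(SSZ, Z)), add(SSZ, SZ))
  step 2: S(add(add(SSZ, Z), add(SSZ, SZ)))
  step 3: S(add(S(add(SZ, Z)), add(SSZ, SZ)))
  step 4: S(S(add(add(SZ, Z), add(SSZ, SZ))))
  step 5: S(S(add(S(add(Z, Z)), add(SSZ, SZ))))
  step 6: S(S(S(add(add(Z, Z), add(SSZ, SZ)))))
  step 7: S(S(S(add(Z, add(SSZ, SZ)))))
  step 8: S(S(S(add(SSZ, SZ))))
  step 9: S(S(S(S(add(SZ, SZ)))))
  step 10: S(S(S(S(S(add(Z, SZ))))))
  step 11: S^6(Z)

Term B:
  start: add(mul(SSSZ, SSZ), add(Z, Z))
  step 1: add(add(SSZ, mul(SSZ, SSZ)), add(Z, Z))
  step 2: add(S(add(SZ, mul(SSZ, SSZ))), add(Z, Z))
  step 3: S(add(add(SZ, mul(SSZ, SSZ)), add(Z, Z)))
  step 4: S(add(S(add(Z, mul(SSZ, SSZ))), add(Z, Z)))
  step 5: S(S(add(add(Z, mul(SSZ, SSZ)), add(Z, Z))))
  step 6: S(S(add(mul(SSZ, SSZ), add(Z, Z))))
  step 7: S(S(add(add(SSZ, mul(SZ, SSZ)), add(Z, Z))))
  step 8: S(S(add(S(add(SZ, mul(SZ, SSZ))), add(Z, Z))))
  step 9: S(S(S(add(add(SZ, mul(SZ, SSZ)), add(Z, Z)))))
  step 10: S(S(S(add(S(add(Z, mul(SZ, SSZ))), add(Z, Z)))))
  step 11: S(S(S(S(add(add(Z, mul(SZ, SSZ)), add(Z, Z))))))
  step 12: S(S(S(S(add(mul(SZ, SSZ), add(Z, Z))))))
  step 13: S(S(S(S(add(add(SSZ, mul(Z, SSZ)), add(Z, Z))))))
  step 14: S(S(S(S(add(S(add(SZ, mul(Z, SSZ))), add(Z, Z))))))
  step 15: S(S(S(S(S(add(add(SZ, mul(Z, SSZ)), add(Z, Z)))))))
  step 16: S(S(S(S(S(add(S(add(Z, mul(Z, SSZ))), add(Z, Z)))))))
  step 17: S(S(S(S(S(S(add(add(Z, mul(Z, SSZ)), add(Z, Z))))))))
  step 18: S(S(S(S(S(S(add(mul(Z, SSZ), add(Z, Z))))))))
  step 19: S(S(S(S(S(S(add(Z, add(Z, Z))))))))
  step 20: S(S(S(S(S(S(add(Z, Z)))))))
  step 21: S^6(Z)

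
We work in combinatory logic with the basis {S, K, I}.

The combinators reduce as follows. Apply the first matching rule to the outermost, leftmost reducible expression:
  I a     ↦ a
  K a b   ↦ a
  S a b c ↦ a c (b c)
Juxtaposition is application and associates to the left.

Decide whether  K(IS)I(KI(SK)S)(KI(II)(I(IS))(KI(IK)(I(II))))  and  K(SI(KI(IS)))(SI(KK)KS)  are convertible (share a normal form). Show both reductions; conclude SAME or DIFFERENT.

Answer: DIFFERENT — A ⇓ SS(SI), B ⇓ SII

Reduction:
Term A:
  start: K(IS)I(KI(SK)S)(KI(II)(I(IS))(KI(IK)(I(II))))
  [1] IS(KI(SK)S)(KI(II)(I(IS))(KI(IK)(I(II))))
  [2] S(KI(SK)S)(KI(II)(I(IS))(KI(IK)(I(II))))
  [3] S(IS)(KI(II)(I(IS))(KI(IK)(I(II))))
  [4] SS(KI(II)(I(IS))(KI(IK)(I(II))))
  [5] SS(I(I(IS))(KI(IK)(I(II))))
  [6] SS(I(IS)(KI(IK)(I(II))))
  [7] SS(IS(KI(IK)(I(II))))
  [8] SS(S(KI(IK)(I(II))))
  [9] SS(S(I(I(II))))
  [10] SS(S(I(II)))
  [11] SS(S(II))
  [12] SS(SI)

Term B:
  start: K(SI(KI(IS)))(SI(KK)KS)
  [1] SI(KI(IS))
  [2] SII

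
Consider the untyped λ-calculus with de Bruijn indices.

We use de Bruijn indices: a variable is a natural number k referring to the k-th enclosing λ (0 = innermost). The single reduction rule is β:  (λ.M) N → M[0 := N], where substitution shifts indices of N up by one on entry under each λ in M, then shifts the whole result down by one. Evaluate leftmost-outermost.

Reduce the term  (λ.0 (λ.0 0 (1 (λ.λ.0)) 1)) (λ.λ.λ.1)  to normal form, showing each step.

Answer: normal form = λ.λ.1  (in 2 steps)

Working:
  start: (λ.0 (λ.0 0 (1 (λ.λ.0)) 1)) (λ.λ.λ.1)
  [1] (λ.λ.λ.1) (λ.0 0 ((λ.λ.λ.1) (λ.λ.0)) (λ.λ.λ.1))
  [2] λ.λ.1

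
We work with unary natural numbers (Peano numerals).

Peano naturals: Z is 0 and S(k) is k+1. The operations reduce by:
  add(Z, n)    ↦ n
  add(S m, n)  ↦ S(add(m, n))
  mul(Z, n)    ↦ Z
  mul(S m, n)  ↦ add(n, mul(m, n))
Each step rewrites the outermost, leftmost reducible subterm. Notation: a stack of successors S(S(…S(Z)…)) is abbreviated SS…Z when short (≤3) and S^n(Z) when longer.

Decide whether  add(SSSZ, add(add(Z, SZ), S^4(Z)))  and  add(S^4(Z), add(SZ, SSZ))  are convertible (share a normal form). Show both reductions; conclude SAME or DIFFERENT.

Term A:
  start: add(SSSZ, add(add(Z, SZ), S^4(Z)))
  step 1: S(add(SSZ, add(add(Z, SZ), S^4(Z))))
  step 2: S(S(add(SZ, add(add(Z, SZ), S^4(Z)))))
  step 3: S(S(S(add(Z, add(add(Z, SZ), S^4(Z))))))
  step 4: S(S(S(add(add(Z, SZ), S^4(Z)))))
  step 5: S(S(S(add(SZ, S^4(Z)))))
  step 6: S(S(S(S(add(Z, S^4(Z))))))
  step 7: S^8(Z)

Term B:
  start: add(S^4(Z), add(SZ, SSZ))
  step 1: S(add(SSSZ, add(SZ, SSZ)))
  step 2: S(S(add(SSZ, add(SZ, SSZ))))
  step 3: S(S(S(add(SZ, add(SZ, SSZ)))))
  step 4: S(S(S(S(add(Z, add(SZ, SSZ))))))
  step 5: S(S(S(S(add(SZ, SSZ)))))
  step 6: S(S(S(S(S(add(Z, SSZ))))))
  step 7: S^7(Z)

Answer: DIFFERENT — A ⇓ S^8(Z), B ⇓ S^7(Z)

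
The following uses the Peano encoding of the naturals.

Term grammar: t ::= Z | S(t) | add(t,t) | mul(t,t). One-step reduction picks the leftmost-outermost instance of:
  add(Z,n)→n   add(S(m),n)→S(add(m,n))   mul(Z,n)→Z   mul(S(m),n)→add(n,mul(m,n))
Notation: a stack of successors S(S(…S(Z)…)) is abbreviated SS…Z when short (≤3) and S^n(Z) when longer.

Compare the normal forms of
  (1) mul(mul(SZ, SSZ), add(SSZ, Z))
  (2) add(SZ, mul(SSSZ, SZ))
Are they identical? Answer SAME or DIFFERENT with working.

Term A:
  start: mul(mul(SZ, SSZ), add(SSZ, Z))
  step 1: mul(add(SSZ, mul(Z, SSZ)), add(SSZ, Z))
  step 2: mul(S(add(SZ, mul(Z, SSZ))), add(SSZ, Z))
  step 3: add(add(SSZ, Z), mul(add(SZ, mul(Z, SSZ)), add(SSZ, Z)))
  step 4: add(S(add(SZ, Z)), mul(add(SZ, mul(Z, SSZ)), add(SSZ, Z)))
  step 5: S(add(add(SZ, Z), mul(add(SZ, mul(Z, SSZ)), add(SSZ, Z))))
  step 6: S(add(S(add(Z, Z)), mul(add(SZ, mul(Z, SSZ)), add(SSZ, Z))))
  step 7: S(S(add(add(Z, Z), mul(add(SZ, mul(Z, SSZ)), add(SSZ, Z)))))
  step 8: S(S(add(Z, mul(add(SZ, mul(Z, SSZ)), add(SSZ, Z)))))
  step 9: S(S(mul(add(SZ, mul(Z, SSZ)), add(SSZ, Z))))
  step 10: S(S(mul(S(add(Z, mul(Z, SSZ))), add(SSZ, Z))))
  step 11: S(S(add(add(SSZ, Z), mul(add(Z, mul(Z, SSZ)), add(SSZ, Z)))))
  step 12: S(S(add(S(add(SZ, Z)), mul(add(Z, mul(Z, SSZ)), add(SSZ, Z)))))
  step 13: S(S(S(add(add(SZ, Z), mul(add(Z, mul(Z, SSZ)), add(SSZ, Z))))))
  step 14: S(S(S(add(S(add(Z, Z)), mul(add(Z, mul(Z, SSZ)), add(SSZ, Z))))))
  step 15: S(S(S(S(add(add(Z, Z), mul(add(Z, mul(Z, SSZ)), add(SSZ, Z)))))))
  step 16: S(S(S(S(add(Z, mul(add(Z, mul(Z, SSZ)), add(SSZ, Z)))))))
  step 17: S(S(S(S(mul(add(Z, mul(Z, SSZ)), add(SSZ, Z))))))
  step 18: S(S(S(S(mul(mul(Z, SSZ), add(SSZ, Z))))))
  step 19: S(S(S(S(mul(Z, add(SSZ, Z))))))
  step 20: S^4(Z)

Term B:
  start: add(SZ, mul(SSSZ, SZ))
  step 1: S(add(Z, mul(SSSZ, SZ)))
  step 2: S(mul(SSSZ, SZ))
  step 3: S(add(SZ, mul(SSZ, SZ)))
  step 4: S(S(add(Z, mul(SSZ, SZ))))
  step 5: S(S(mul(SSZ, SZ)))
  step 6: S(S(add(SZ, mul(SZ, SZ))))
  step 7: S(S(S(add(Z, mul(SZ, SZ)))))
  step 8: S(S(S(mul(SZ, SZ))))
  step 9: S(S(S(add(SZ, mul(Z, SZ)))))
  step 10: S(S(S(S(add(Z, mul(Z, SZ))))))
  step 11: S(S(S(S(mul(Z, SZ)))))
  step 12: S^4(Z)

Answer: SAME — A ⇓ S^4(Z), B ⇓ S^4(Z)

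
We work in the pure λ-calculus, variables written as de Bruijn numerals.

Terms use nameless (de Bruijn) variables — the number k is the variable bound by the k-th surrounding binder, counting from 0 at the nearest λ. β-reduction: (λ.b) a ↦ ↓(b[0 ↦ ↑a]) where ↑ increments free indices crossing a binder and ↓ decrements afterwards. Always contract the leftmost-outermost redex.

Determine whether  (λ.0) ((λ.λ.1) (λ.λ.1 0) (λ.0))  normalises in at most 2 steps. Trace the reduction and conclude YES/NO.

Answer: NO — after 2 steps the term is (λ.λ.λ.1 0) (λ.0), not yet normal

Working:
  start: (λ.0) ((λ.λ.1) (λ.λ.1 0) (λ.0))
  →1  (λ.λ.1) (λ.λ.1 0) (λ.0)
  →2  (λ.λ.λ.1 0) (λ.0)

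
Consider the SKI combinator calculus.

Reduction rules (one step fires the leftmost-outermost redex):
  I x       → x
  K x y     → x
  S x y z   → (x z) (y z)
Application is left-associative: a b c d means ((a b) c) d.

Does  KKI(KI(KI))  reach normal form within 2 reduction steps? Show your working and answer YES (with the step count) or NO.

  start: KKI(KI(KI))
  step 1: K(KI(KI))
  step 2: KI

Answer: YES — reaches normal form KI in 2 ≤ 2 steps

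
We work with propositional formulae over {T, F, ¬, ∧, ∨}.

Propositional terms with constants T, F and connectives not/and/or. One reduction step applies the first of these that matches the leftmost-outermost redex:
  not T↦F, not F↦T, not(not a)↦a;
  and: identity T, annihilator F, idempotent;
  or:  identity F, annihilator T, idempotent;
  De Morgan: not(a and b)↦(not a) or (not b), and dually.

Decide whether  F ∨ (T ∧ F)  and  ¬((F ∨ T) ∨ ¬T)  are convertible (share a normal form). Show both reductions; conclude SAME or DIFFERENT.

Answer: SAME — A ⇓ F, B ⇓ F

Reduction:
Term A:
  start: F ∨ (T ∧ F)
  [1] T ∧ F
  [2] F

Term B:
  start: ¬((F ∨ T) ∨ ¬T)
  [1] ¬(F ∨ T) ∧ ¬¬T
  [2] (¬F ∧ ¬T) ∧ ¬¬T
  [3] (T ∧ ¬T) ∧ ¬¬T
  [4] ¬T ∧ ¬¬T
  [5] F ∧ ¬¬T
  [6] F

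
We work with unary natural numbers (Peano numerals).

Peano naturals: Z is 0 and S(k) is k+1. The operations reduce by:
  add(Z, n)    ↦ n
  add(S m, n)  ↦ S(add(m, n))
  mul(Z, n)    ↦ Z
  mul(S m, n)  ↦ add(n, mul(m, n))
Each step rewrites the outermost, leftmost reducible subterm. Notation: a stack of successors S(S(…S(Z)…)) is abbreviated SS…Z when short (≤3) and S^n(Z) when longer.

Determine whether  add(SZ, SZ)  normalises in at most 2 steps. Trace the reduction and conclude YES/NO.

Answer: YES — reaches normal form SSZ in 2 ≤ 2 steps

Working:
  start: add(SZ, SZ)
  [1] S(add(Z, SZ))
  [2] SSZ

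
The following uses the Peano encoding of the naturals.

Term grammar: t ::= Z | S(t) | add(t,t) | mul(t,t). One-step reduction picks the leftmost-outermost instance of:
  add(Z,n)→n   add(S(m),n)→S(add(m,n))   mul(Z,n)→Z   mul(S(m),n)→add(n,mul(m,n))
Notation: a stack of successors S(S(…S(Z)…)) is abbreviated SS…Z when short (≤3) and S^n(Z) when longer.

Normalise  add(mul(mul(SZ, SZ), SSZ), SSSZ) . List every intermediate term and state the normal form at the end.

  start: add(mul(mul(SZ, SZ), SSZ), SSSZ)
  [1] add(mul(add(SZ, mul(Z, SZ)), SSZ), SSSZ)
  [2] add(mul(S(add(Z, mul(Z, SZ))), SSZ), SSSZ)
  [3] add(add(SSZ, mul(add(Z, mul(Z, SZ)), SSZ)), SSSZ)
  [4] add(S(add(SZ, mul(add(Z, mul(Z, SZ)), SSZ))), SSSZ)
  [5] S(add(add(SZ, mul(add(Z, mul(Z, SZ)), SSZ)), SSSZ))
  [6] S(add(S(add(Z, mul(add(Z, mul(Z, SZ)), SSZ))), SSSZ))
  [7] S(S(add(add(Z, mul(add(Z, mul(Z, SZ)), SSZ)), SSSZ)))
  [8] S(S(add(mul(add(Z, mul(Z, SZ)), SSZ), SSSZ)))
  [9] S(S(add(mul(mul(Z, SZ), SSZ), SSSZ)))
  [10] S(S(add(mul(Z, SSZ), SSSZ)))
  [11] S(S(add(Z, SSSZ)))
  [12] S^5(Z)

Answer: normal form = S^5(Z)  (in 12 steps)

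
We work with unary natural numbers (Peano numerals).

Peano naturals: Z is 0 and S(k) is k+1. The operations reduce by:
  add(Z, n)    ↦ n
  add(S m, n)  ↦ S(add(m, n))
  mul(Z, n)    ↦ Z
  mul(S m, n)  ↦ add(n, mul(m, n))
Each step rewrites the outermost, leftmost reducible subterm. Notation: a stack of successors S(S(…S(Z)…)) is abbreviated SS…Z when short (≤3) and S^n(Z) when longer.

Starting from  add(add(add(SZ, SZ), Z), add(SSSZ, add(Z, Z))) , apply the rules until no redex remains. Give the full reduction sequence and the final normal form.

  start: add(add(add(SZ, SZ), Z), add(SSSZ, add(Z, Z)))
  step 1: add(add(S(add(Z, SZ)), Z), add(SSSZ, add(Z, Z)))
  step 2: add(S(add(add(Z, SZ), Z)), add(SSSZ, add(Z, Z)))
  step 3: S(add(add(add(Z, SZ), Z), add(SSSZ, add(Z, Z))))
  step 4: S(add(add(SZ, Z), add(SSSZ, add(Z, Z))))
  step 5: S(add(S(add(Z, Z)), add(SSSZ, add(Z, Z))))
  step 6: S(S(add(add(Z, Z), add(SSSZ, add(Z, Z)))))
  step 7: S(S(add(Z, add(SSSZ, add(Z, Z)))))
  step 8: S(S(add(SSSZ, add(Z, Z))))
  step 9: S(S(S(add(SSZ, add(Z, Z)))))
  step 10: S(S(S(S(add(SZ, add(Z, Z))))))
  step 11: S(S(S(S(S(add(Z, add(Z, Z)))))))
  step 12: S(S(S(S(S(add(Z, Z))))))
  step 13: S^5(Z)

Answer: normal form = S^5(Z)  (in 13 steps)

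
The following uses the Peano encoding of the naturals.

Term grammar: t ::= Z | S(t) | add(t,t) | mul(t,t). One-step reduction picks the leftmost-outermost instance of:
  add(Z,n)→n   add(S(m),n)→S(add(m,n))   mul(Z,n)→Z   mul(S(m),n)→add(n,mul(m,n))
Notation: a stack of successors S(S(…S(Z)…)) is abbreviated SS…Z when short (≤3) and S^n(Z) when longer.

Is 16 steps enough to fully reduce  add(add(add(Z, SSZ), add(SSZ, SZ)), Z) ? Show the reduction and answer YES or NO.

  start: add(add(add(Z, SSZ), add(SSZ, SZ)), Z)
  step 1: add(add(SSZ, add(SSZ, SZ)), Z)
  step 2: add(S(add(SZ, add(SSZ, SZ))), Z)
  step 3: S(add(add(SZ, add(SSZ, SZ)), Z))
  step 4: S(add(S(add(Z, add(SSZ, SZ))), Z))
  step 5: S(S(add(add(Z, add(SSZ, SZ)), Z)))
  step 6: S(S(add(add(SSZ, SZ), Z)))
  step 7: S(S(add(S(add(SZ, SZ)), Z)))
  step 8: S(S(S(add(add(SZ, SZ), Z))))
  step 9: S(S(S(add(S(add(Z, SZ)), Z))))
  step 10: S(S(S(S(add(add(Z, SZ), Z)))))
  step 11: S(S(S(S(add(SZ, Z)))))
  step 12: S(S(S(S(S(add(Z, Z))))))
  step 13: S^5(Z)

Answer: YES — reaches normal form S^5(Z) in 13 ≤ 16 steps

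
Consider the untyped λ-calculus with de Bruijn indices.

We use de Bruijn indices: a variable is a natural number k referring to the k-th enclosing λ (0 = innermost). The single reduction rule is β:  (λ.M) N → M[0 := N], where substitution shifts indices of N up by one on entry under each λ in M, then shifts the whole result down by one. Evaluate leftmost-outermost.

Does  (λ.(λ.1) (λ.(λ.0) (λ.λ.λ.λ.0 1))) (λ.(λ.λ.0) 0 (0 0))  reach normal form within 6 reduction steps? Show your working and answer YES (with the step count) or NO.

Answer: YES — reaches normal form λ.0 0 in 4 ≤ 6 steps

Reduction:
  start: (λ.(λ.1) (λ.(λ.0) (λ.λ.λ.λ.0 1))) (λ.(λ.λ.0) 0 (0 0))
  [1] (λ.λ.(λ.λ.0) 0 (0 0)) (λ.(λ.0) (λ.λ.λ.λ.0 1))
  [2] λ.(λ.λ.0) 0 (0 0)
  [3] λ.(λ.0) (0 0)
  [4] λ.0 0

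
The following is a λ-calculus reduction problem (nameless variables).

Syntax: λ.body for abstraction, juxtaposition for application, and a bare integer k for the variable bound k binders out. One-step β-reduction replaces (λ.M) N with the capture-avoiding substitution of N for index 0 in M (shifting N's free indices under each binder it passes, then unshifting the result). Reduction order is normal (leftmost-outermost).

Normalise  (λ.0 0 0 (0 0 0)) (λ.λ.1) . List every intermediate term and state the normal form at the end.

  start: (λ.0 0 0 (0 0 0)) (λ.λ.1)
  [1] (λ.λ.1) (λ.λ.1) (λ.λ.1) ((λ.λ.1) (λ.λ.1) (λ.λ.1))
  [2] (λ.λ.λ.1) (λ.λ.1) ((λ.λ.1) (λ.λ.1) (λ.λ.1))
  [3] (λ.λ.1) ((λ.λ.1) (λ.λ.1) (λ.λ.1))
  [4] λ.(λ.λ.1) (λ.λ.1) (λ.λ.1)
  [5] λ.(λ.λ.λ.1) (λ.λ.1)
  [6] λ.λ.λ.1

Answer: normal form = λ.λ.λ.1  (in 6 steps)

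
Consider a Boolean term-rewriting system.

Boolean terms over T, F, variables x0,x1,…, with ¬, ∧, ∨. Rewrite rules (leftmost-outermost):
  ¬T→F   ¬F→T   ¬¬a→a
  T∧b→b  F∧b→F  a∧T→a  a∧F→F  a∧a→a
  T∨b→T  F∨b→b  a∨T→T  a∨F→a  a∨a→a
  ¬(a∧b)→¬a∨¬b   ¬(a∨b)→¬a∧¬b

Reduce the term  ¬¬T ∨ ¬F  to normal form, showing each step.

Answer: normal form = T  (in 2 steps)

Reduction:
  start: ¬¬T ∨ ¬F
  →1  T ∨ ¬F
  →2  T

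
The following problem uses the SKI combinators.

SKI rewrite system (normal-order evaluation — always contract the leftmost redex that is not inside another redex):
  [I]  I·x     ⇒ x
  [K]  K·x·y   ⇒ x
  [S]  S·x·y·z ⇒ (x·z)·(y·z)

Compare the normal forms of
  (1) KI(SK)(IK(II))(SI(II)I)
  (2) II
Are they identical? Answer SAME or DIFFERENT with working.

Term A:
  start: KI(SK)(IK(II))(SI(II)I)
  step 1: I(IK(II))(SI(II)I)
  step 2: IK(II)(SI(II)I)
  step 3: K(II)(SI(II)I)
  step 4: II
  step 5: I

Term B:
  start: II
  step 1: I

Answer: SAME — A ⇓ I, B ⇓ I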